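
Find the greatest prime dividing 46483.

46483 = 23 · 2021
2021 = 43 · 47
47 is prime.
So 46483 = 23 · 43 · 47; the largest prime factor is 47.

47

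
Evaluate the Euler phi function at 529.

Factor: 529 = 23^2.
φ(529) = 23^1·(23−1) = 506.

506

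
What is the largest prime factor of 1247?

43

1247 = 29 · 43
43 is prime.
So 1247 = 29 · 43; the largest prime factor is 43.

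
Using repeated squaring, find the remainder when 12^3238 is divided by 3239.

12^1 ≡ 12 (mod 3239)
12^2 ≡ 12^2 = 144 ≡ 144 (mod 3239)
12^4 ≡ 144^2 = 20736 ≡ 1302 (mod 3239)
12^8 ≡ 1302^2 = 1695204 ≡ 1207 (mod 3239)
12^16 ≡ 1207^2 = 1456849 ≡ 2538 (mod 3239)
12^32 ≡ 2538^2 = 6441444 ≡ 2312 (mod 3239)
12^64 ≡ 2312^2 = 5345344 ≡ 994 (mod 3239)
12^128 ≡ 994^2 = 988036 ≡ 141 (mod 3239)
12^256 ≡ 141^2 = 19881 ≡ 447 (mod 3239)
12^512 ≡ 447^2 = 199809 ≡ 2230 (mod 3239)
12^1024 ≡ 2230^2 = 4972900 ≡ 1035 (mod 3239)
12^2048 ≡ 1035^2 = 1071225 ≡ 2355 (mod 3239)
3238 = 2048 + 1024 + 128 + 32 + 4 + 2 in binary powers of 2.
So 12^3238 ≡ 2355 · 1035 · 141 · 2312 · 1302 · 144 ≡ 699 (mod 3239).
Since 699 ≠ 1, base 12 is a Fermat witness: 3239 is composite.

699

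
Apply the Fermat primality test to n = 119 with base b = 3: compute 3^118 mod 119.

32

3^1 ≡ 3 (mod 119)
3^2 ≡ 3^2 = 9 ≡ 9 (mod 119)
3^4 ≡ 9^2 = 81 ≡ 81 (mod 119)
3^8 ≡ 81^2 = 6561 ≡ 16 (mod 119)
3^16 ≡ 16^2 = 256 ≡ 18 (mod 119)
3^32 ≡ 18^2 = 324 ≡ 86 (mod 119)
3^64 ≡ 86^2 = 7396 ≡ 18 (mod 119)
118 = 64 + 32 + 16 + 4 + 2 in binary powers of 2.
So 3^118 ≡ 18 · 86 · 18 · 81 · 9 ≡ 32 (mod 119).
Since 32 ≠ 1, base 3 is a Fermat witness: 119 is composite.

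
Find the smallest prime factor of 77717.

23

77717 is odd.
Digit sum 29, not divisible by 3.
Ends in 7: not divisible by 5.
7: 77717 = 7·11102 + 3
11: 77717 = 11·7065 + 2
13: 77717 = 13·5978 + 3
17: 77717 = 17·4571 + 10
19: 77717 = 19·4090 + 7
23: 77717 = 23·3379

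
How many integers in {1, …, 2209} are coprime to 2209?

Factor: 2209 = 47^2.
φ(2209) = 47^1·(47−1) = 2162.

2162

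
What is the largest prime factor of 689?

689 = 13 · 53
53 is prime.
So 689 = 13 · 53; the largest prime factor is 53.

53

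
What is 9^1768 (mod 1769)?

9^1 ≡ 9 (mod 1769)
9^2 ≡ 9^2 = 81 ≡ 81 (mod 1769)
9^4 ≡ 81^2 = 6561 ≡ 1254 (mod 1769)
9^8 ≡ 1254^2 = 1572516 ≡ 1644 (mod 1769)
9^16 ≡ 1644^2 = 2702736 ≡ 1473 (mod 1769)
9^32 ≡ 1473^2 = 2169729 ≡ 935 (mod 1769)
9^64 ≡ 935^2 = 874225 ≡ 339 (mod 1769)
9^128 ≡ 339^2 = 114921 ≡ 1705 (mod 1769)
9^256 ≡ 1705^2 = 2907025 ≡ 558 (mod 1769)
9^512 ≡ 558^2 = 311364 ≡ 20 (mod 1769)
9^1024 ≡ 20^2 = 400 ≡ 400 (mod 1769)
1768 = 1024 + 512 + 128 + 64 + 32 + 8 in binary powers of 2.
So 9^1768 ≡ 400 · 20 · 1705 · 339 · 935 · 1644 ≡ 790 (mod 1769).
Since 790 ≠ 1, base 9 is a Fermat witness: 1769 is composite.

790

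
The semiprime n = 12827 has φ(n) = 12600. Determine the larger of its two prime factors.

127

φ(n) = (p−1)(q−1) = n − (p+q) + 1, so p + q = 12827 − 12600 + 1 = 228.
p and q are the roots of t² − 228t + 12827 = 0.
Discriminant: 228² − 4·12827 = 51984 − 51308 = 676; √676 = 26.
q = (228 − 26)/2 = 101, p = (228 + 26)/2 = 127.
Check: 101 · 127 = 12827.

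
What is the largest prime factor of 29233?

41

29233 = 23 · 1271
1271 = 31 · 41
41 is prime.
So 29233 = 23 · 31 · 41; the largest prime factor is 41.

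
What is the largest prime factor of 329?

47

329 = 7 · 47
47 is prime.
So 329 = 7 · 47; the largest prime factor is 47.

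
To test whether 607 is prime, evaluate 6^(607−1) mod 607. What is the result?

6^1 ≡ 6 (mod 607)
6^2 ≡ 6^2 = 36 ≡ 36 (mod 607)
6^4 ≡ 36^2 = 1296 ≡ 82 (mod 607)
6^8 ≡ 82^2 = 6724 ≡ 47 (mod 607)
6^16 ≡ 47^2 = 2209 ≡ 388 (mod 607)
6^32 ≡ 388^2 = 150544 ≡ 8 (mod 607)
6^64 ≡ 8^2 = 64 ≡ 64 (mod 607)
6^128 ≡ 64^2 = 4096 ≡ 454 (mod 607)
6^256 ≡ 454^2 = 206116 ≡ 343 (mod 607)
6^512 ≡ 343^2 = 117649 ≡ 498 (mod 607)
606 = 512 + 64 + 16 + 8 + 4 + 2 in binary powers of 2.
So 6^606 ≡ 498 · 64 · 388 · 47 · 82 · 36 ≡ 1 (mod 607).
Since the result is 1, base 6 gives no evidence that 607 is composite.

1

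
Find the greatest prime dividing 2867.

61

2867 = 47 · 61
61 is prime.
So 2867 = 47 · 61; the largest prime factor is 61.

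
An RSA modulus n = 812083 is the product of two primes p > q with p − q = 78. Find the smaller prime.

Since p = q + 78, we have 812083 = q(q + 78), so q² + 78q − 812083 = 0.
Discriminant: 78² + 4·812083 = 6084 + 3248332 = 3254416; √3254416 = 1804.
q = (−78 + 1804)/2 = 863, and p = q + 78 = 941.
Check: 863 · 941 = 812083.

863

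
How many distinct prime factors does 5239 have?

5239 = 13^2 · 31
5239 = 13^2 · 31, which has 2 distinct prime factors.

2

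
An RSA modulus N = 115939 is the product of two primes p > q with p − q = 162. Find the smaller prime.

Since p = q + 162, we have 115939 = q(q + 162), so q² + 162q − 115939 = 0.
Discriminant: 162² + 4·115939 = 26244 + 463756 = 490000; √490000 = 700.
q = (−162 + 700)/2 = 269, and p = q + 162 = 431.
Check: 269 · 431 = 115939.

269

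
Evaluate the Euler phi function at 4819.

Factor: 4819 = 61 · 79.
φ(4819) = (61−1) · (79−1) = 60 · 78 = 4680.

4680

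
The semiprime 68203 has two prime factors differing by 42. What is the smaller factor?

241

Since p = q + 42, we have 68203 = q(q + 42), so q² + 42q − 68203 = 0.
Discriminant: 42² + 4·68203 = 1764 + 272812 = 274576; √274576 = 524.
q = (−42 + 524)/2 = 241, and p = q + 42 = 283.
Check: 241 · 283 = 68203.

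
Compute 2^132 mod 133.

2^1 ≡ 2 (mod 133)
2^2 ≡ 2^2 = 4 ≡ 4 (mod 133)
2^4 ≡ 4^2 = 16 ≡ 16 (mod 133)
2^8 ≡ 16^2 = 256 ≡ 123 (mod 133)
2^16 ≡ 123^2 = 15129 ≡ 100 (mod 133)
2^32 ≡ 100^2 = 10000 ≡ 25 (mod 133)
2^64 ≡ 25^2 = 625 ≡ 93 (mod 133)
2^128 ≡ 93^2 = 8649 ≡ 4 (mod 133)
132 = 128 + 4 in binary powers of 2.
So 2^132 ≡ 4 · 16 ≡ 64 (mod 133).
Since 64 ≠ 1, base 2 is a Fermat witness: 133 is composite.

64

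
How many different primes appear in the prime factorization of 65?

65 = 5 · 13
65 = 5 · 13, which has 2 distinct prime factors.

2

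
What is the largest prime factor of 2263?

73

2263 = 31 · 73
73 is prime.
So 2263 = 31 · 73; the largest prime factor is 73.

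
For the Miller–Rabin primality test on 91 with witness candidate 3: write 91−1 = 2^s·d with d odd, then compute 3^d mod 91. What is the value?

91 − 1 = 90 = 2^1 · 45, so d = 45.
3^1 ≡ 3 (mod 91)
3^2 ≡ 3^2 = 9 ≡ 9 (mod 91)
3^4 ≡ 9^2 = 81 ≡ 81 (mod 91)
3^8 ≡ 81^2 = 6561 ≡ 9 (mod 91)
3^16 ≡ 9^2 = 81 ≡ 81 (mod 91)
3^32 ≡ 81^2 = 6561 ≡ 9 (mod 91)
45 = 32 + 8 + 4 + 1 in binary powers of 2.
So 3^45 ≡ 9 · 9 · 81 · 3 ≡ 27 (mod 91).
Squaring chain: 27; never reaches −1, so base 3 is a Miller–Rabin witness that 91 is composite.

27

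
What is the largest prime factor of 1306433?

1306433 = 17 · 76849
76849 = 31 · 2479
2479 = 37 · 67
67 is prime.
So 1306433 = 17 · 31 · 37 · 67; the largest prime factor is 67.

67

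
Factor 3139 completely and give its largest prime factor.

3139 = 43 · 73
73 is prime.
So 3139 = 43 · 73; the largest prime factor is 73.

73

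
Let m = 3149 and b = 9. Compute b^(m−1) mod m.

9^1 ≡ 9 (mod 3149)
9^2 ≡ 9^2 = 81 ≡ 81 (mod 3149)
9^4 ≡ 81^2 = 6561 ≡ 263 (mod 3149)
9^8 ≡ 263^2 = 69169 ≡ 3040 (mod 3149)
9^16 ≡ 3040^2 = 9241600 ≡ 2434 (mod 3149)
9^32 ≡ 2434^2 = 5924356 ≡ 1087 (mod 3149)
9^64 ≡ 1087^2 = 1181569 ≡ 694 (mod 3149)
9^128 ≡ 694^2 = 481636 ≡ 2988 (mod 3149)
9^256 ≡ 2988^2 = 8928144 ≡ 729 (mod 3149)
9^512 ≡ 729^2 = 531441 ≡ 2409 (mod 3149)
9^1024 ≡ 2409^2 = 5803281 ≡ 2823 (mod 3149)
9^2048 ≡ 2823^2 = 7969329 ≡ 2359 (mod 3149)
3148 = 2048 + 1024 + 64 + 8 + 4 in binary powers of 2.
So 9^3148 ≡ 2359 · 2823 · 694 · 3040 · 263 ≡ 2493 (mod 3149).
Since 2493 ≠ 1, base 9 is a Fermat witness: 3149 is composite.

2493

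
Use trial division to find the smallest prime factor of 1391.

1391 is odd.
Digit sum 14, not divisible by 3.
Ends in 1: not divisible by 5.
7: 1391 = 7·198 + 5
11: 1391 = 11·126 + 5
13: 1391 = 13·107

13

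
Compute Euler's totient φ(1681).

1640

Factor: 1681 = 41^2.
φ(1681) = 41^1·(41−1) = 1640.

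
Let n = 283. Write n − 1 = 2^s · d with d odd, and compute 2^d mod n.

282

283 − 1 = 282 = 2^1 · 141, so d = 141.
2^1 ≡ 2 (mod 283)
2^2 ≡ 2^2 = 4 ≡ 4 (mod 283)
2^4 ≡ 4^2 = 16 ≡ 16 (mod 283)
2^8 ≡ 16^2 = 256 ≡ 256 (mod 283)
2^16 ≡ 256^2 = 65536 ≡ 163 (mod 283)
2^32 ≡ 163^2 = 26569 ≡ 250 (mod 283)
2^64 ≡ 250^2 = 62500 ≡ 240 (mod 283)
2^128 ≡ 240^2 = 57600 ≡ 151 (mod 283)
141 = 128 + 8 + 4 + 1 in binary powers of 2.
So 2^141 ≡ 151 · 256 · 16 · 2 ≡ 282 (mod 283).
Since 2^d ≡ 282 (mod 283), base 2 does not prove 283 composite.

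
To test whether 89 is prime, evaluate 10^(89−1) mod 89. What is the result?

10^1 ≡ 10 (mod 89)
10^2 ≡ 10^2 = 100 ≡ 11 (mod 89)
10^4 ≡ 11^2 = 121 ≡ 32 (mod 89)
10^8 ≡ 32^2 = 1024 ≡ 45 (mod 89)
10^16 ≡ 45^2 = 2025 ≡ 67 (mod 89)
10^32 ≡ 67^2 = 4489 ≡ 39 (mod 89)
10^64 ≡ 39^2 = 1521 ≡ 8 (mod 89)
88 = 64 + 16 + 8 in binary powers of 2.
So 10^88 ≡ 8 · 67 · 45 ≡ 1 (mod 89).
Since the result is 1, base 10 gives no evidence that 89 is composite.

1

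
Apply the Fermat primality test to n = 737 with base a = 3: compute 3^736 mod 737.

3^1 ≡ 3 (mod 737)
3^2 ≡ 3^2 = 9 ≡ 9 (mod 737)
3^4 ≡ 9^2 = 81 ≡ 81 (mod 737)
3^8 ≡ 81^2 = 6561 ≡ 665 (mod 737)
3^16 ≡ 665^2 = 442225 ≡ 25 (mod 737)
3^32 ≡ 25^2 = 625 ≡ 625 (mod 737)
3^64 ≡ 625^2 = 390625 ≡ 15 (mod 737)
3^128 ≡ 15^2 = 225 ≡ 225 (mod 737)
3^256 ≡ 225^2 = 50625 ≡ 509 (mod 737)
3^512 ≡ 509^2 = 259081 ≡ 394 (mod 737)
736 = 512 + 128 + 64 + 32 in binary powers of 2.
So 3^736 ≡ 394 · 225 · 15 · 625 ≡ 223 (mod 737).
Since 223 ≠ 1, base 3 is a Fermat witness: 737 is composite.

223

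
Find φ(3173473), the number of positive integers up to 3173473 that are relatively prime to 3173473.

3104640

Factor: 3173473 = 89 · 181 · 197.
φ(3173473) = (89−1) · (181−1) · (197−1) = 88 · 180 · 196 = 3104640.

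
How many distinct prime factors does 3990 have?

3990 = 2 · 1995
1995 = 3 · 665
665 = 5 · 133
133 = 7 · 19
3990 = 2 · 3 · 5 · 7 · 19, which has 5 distinct prime factors.

5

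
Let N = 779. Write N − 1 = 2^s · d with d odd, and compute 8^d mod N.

620

779 − 1 = 778 = 2^1 · 389, so d = 389.
8^1 ≡ 8 (mod 779)
8^2 ≡ 8^2 = 64 ≡ 64 (mod 779)
8^4 ≡ 64^2 = 4096 ≡ 201 (mod 779)
8^8 ≡ 201^2 = 40401 ≡ 672 (mod 779)
8^16 ≡ 672^2 = 451584 ≡ 543 (mod 779)
8^32 ≡ 543^2 = 294849 ≡ 387 (mod 779)
8^64 ≡ 387^2 = 149769 ≡ 201 (mod 779)
8^128 ≡ 201^2 = 40401 ≡ 672 (mod 779)
8^256 ≡ 672^2 = 451584 ≡ 543 (mod 779)
389 = 256 + 128 + 4 + 1 in binary powers of 2.
So 8^389 ≡ 543 · 672 · 201 · 8 ≡ 620 (mod 779).
Squaring chain: 620; never reaches −1, so base 8 is a Miller–Rabin witness that 779 is composite.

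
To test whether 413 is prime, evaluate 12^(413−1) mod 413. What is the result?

289

12^1 ≡ 12 (mod 413)
12^2 ≡ 12^2 = 144 ≡ 144 (mod 413)
12^4 ≡ 144^2 = 20736 ≡ 86 (mod 413)
12^8 ≡ 86^2 = 7396 ≡ 375 (mod 413)
12^16 ≡ 375^2 = 140625 ≡ 205 (mod 413)
12^32 ≡ 205^2 = 42025 ≡ 312 (mod 413)
12^64 ≡ 312^2 = 97344 ≡ 289 (mod 413)
12^128 ≡ 289^2 = 83521 ≡ 95 (mod 413)
12^256 ≡ 95^2 = 9025 ≡ 352 (mod 413)
412 = 256 + 128 + 16 + 8 + 4 in binary powers of 2.
So 12^412 ≡ 352 · 95 · 205 · 375 · 86 ≡ 289 (mod 413).
Since 289 ≠ 1, base 12 is a Fermat witness: 413 is composite.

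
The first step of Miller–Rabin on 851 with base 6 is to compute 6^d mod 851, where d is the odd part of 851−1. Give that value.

302

851 − 1 = 850 = 2^1 · 425, so d = 425.
6^1 ≡ 6 (mod 851)
6^2 ≡ 6^2 = 36 ≡ 36 (mod 851)
6^4 ≡ 36^2 = 1296 ≡ 445 (mod 851)
6^8 ≡ 445^2 = 198025 ≡ 593 (mod 851)
6^16 ≡ 593^2 = 351649 ≡ 186 (mod 851)
6^32 ≡ 186^2 = 34596 ≡ 556 (mod 851)
6^64 ≡ 556^2 = 309136 ≡ 223 (mod 851)
6^128 ≡ 223^2 = 49729 ≡ 371 (mod 851)
6^256 ≡ 371^2 = 137641 ≡ 630 (mod 851)
425 = 256 + 128 + 32 + 8 + 1 in binary powers of 2.
So 6^425 ≡ 630 · 371 · 556 · 593 · 6 ≡ 302 (mod 851).
Squaring chain: 302; never reaches −1, so base 6 is a Miller–Rabin witness that 851 is composite.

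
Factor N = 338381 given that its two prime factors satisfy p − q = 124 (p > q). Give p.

647

Since p = q + 124, we have 338381 = q(q + 124), so q² + 124q − 338381 = 0.
Discriminant: 124² + 4·338381 = 15376 + 1353524 = 1368900; √1368900 = 1170.
q = (−124 + 1170)/2 = 523, and p = q + 124 = 647.
Check: 523 · 647 = 338381.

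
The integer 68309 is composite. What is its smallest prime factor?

83

68309 is odd.
Digit sum 26, not divisible by 3.
Ends in 9: not divisible by 5.
7: 68309 = 7·9758 + 3
11: 68309 = 11·6209 + 10
13: 68309 = 13·5254 + 7
17: 68309 = 17·4018 + 3
19: 68309 = 19·3595 + 4
23: 68309 = 23·2969 + 22
29: 68309 = 29·2355 + 14
31: 68309 = 31·2203 + 16
37: 68309 = 37·1846 + 7
41: 68309 = 41·1666 + 3
43: 68309 = 43·1588 + 25
47: 68309 = 47·1453 + 18
53: 68309 = 53·1288 + 45
59: 68309 = 59·1157 + 46
61: 68309 = 61·1119 + 50
67: 68309 = 67·1019 + 36
71: 68309 = 71·962 + 7
73: 68309 = 73·935 + 54
79: 68309 = 79·864 + 53
83: 68309 = 83·823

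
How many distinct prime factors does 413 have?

2

413 = 7 · 59
413 = 7 · 59, which has 2 distinct prime factors.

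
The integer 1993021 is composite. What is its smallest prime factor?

1993021 is odd.
Digit sum 25, not divisible by 3.
Ends in 1: not divisible by 5.
7: 1993021 = 7·284717 + 2
11: 1993021 = 11·181183 + 8
13: 1993021 = 13·153309 + 4
17: 1993021 = 17·117236 + 9
19: 1993021 = 19·104895 + 16
23: 1993021 = 23·86653 + 2
29: 1993021 = 29·68724 + 25
31: 1993021 = 31·64291

31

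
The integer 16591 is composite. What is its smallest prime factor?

16591 is odd.
Digit sum 22, not divisible by 3.
Ends in 1: not divisible by 5.
7: 16591 = 7·2370 + 1
11: 16591 = 11·1508 + 3
13: 16591 = 13·1276 + 3
17: 16591 = 17·975 + 16
19: 16591 = 19·873 + 4
23: 16591 = 23·721 + 8
29: 16591 = 29·572 + 3
31: 16591 = 31·535 + 6
37: 16591 = 37·448 + 15
41: 16591 = 41·404 + 27
43: 16591 = 43·385 + 36
47: 16591 = 47·353

47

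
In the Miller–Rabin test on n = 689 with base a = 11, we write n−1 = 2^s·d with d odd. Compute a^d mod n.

689 − 1 = 688 = 2^4 · 43, so d = 43.
11^1 ≡ 11 (mod 689)
11^2 ≡ 11^2 = 121 ≡ 121 (mod 689)
11^4 ≡ 121^2 = 14641 ≡ 172 (mod 689)
11^8 ≡ 172^2 = 29584 ≡ 646 (mod 689)
11^16 ≡ 646^2 = 417316 ≡ 471 (mod 689)
11^32 ≡ 471^2 = 221841 ≡ 672 (mod 689)
43 = 32 + 8 + 2 + 1 in binary powers of 2.
So 11^43 ≡ 672 · 646 · 121 · 11 ≡ 93 (mod 689).
Squaring chain: 93 → 381 → 471 → 672; never reaches −1, so base 11 is a Miller–Rabin witness that 689 is composite.

93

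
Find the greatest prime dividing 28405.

28405 = 5 · 5681
5681 = 13 · 437
437 = 19 · 23
23 is prime.
So 28405 = 5 · 13 · 19 · 23; the largest prime factor is 23.

23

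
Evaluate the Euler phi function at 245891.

Factor: 245891 = 29 · 61 · 139.
φ(245891) = (29−1) · (61−1) · (139−1) = 28 · 60 · 138 = 231840.

231840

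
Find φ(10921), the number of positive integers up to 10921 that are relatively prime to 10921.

Factor: 10921 = 67 · 163.
φ(10921) = (67−1) · (163−1) = 66 · 162 = 10692.

10692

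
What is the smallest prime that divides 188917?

19

188917 is odd.
Digit sum 34, not divisible by 3.
Ends in 7: not divisible by 5.
7: 188917 = 7·26988 + 1
11: 188917 = 11·17174 + 3
13: 188917 = 13·14532 + 1
17: 188917 = 17·11112 + 13
19: 188917 = 19·9943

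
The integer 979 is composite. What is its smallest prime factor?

11

979 is odd.
Digit sum 25, not divisible by 3.
Ends in 9: not divisible by 5.
7: 979 = 7·139 + 6
11: 979 = 11·89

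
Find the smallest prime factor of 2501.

41

2501 is odd.
Digit sum 8, not divisible by 3.
Ends in 1: not divisible by 5.
7: 2501 = 7·357 + 2
11: 2501 = 11·227 + 4
13: 2501 = 13·192 + 5
17: 2501 = 17·147 + 2
19: 2501 = 19·131 + 12
23: 2501 = 23·108 + 17
29: 2501 = 29·86 + 7
31: 2501 = 31·80 + 21
37: 2501 = 37·67 + 22
41: 2501 = 41·61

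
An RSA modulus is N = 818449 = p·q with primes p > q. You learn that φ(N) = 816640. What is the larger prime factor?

φ(n) = (p−1)(q−1) = n − (p+q) + 1, so p + q = 818449 − 816640 + 1 = 1810.
p and q are the roots of t² − 1810t + 818449 = 0.
Discriminant: 1810² − 4·818449 = 3276100 − 3273796 = 2304; √2304 = 48.
q = (1810 − 48)/2 = 881, p = (1810 + 48)/2 = 929.
Check: 881 · 929 = 818449.

929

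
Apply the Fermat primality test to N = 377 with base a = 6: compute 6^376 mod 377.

6^1 ≡ 6 (mod 377)
6^2 ≡ 6^2 = 36 ≡ 36 (mod 377)
6^4 ≡ 36^2 = 1296 ≡ 165 (mod 377)
6^8 ≡ 165^2 = 27225 ≡ 81 (mod 377)
6^16 ≡ 81^2 = 6561 ≡ 152 (mod 377)
6^32 ≡ 152^2 = 23104 ≡ 107 (mod 377)
6^64 ≡ 107^2 = 11449 ≡ 139 (mod 377)
6^128 ≡ 139^2 = 19321 ≡ 94 (mod 377)
6^256 ≡ 94^2 = 8836 ≡ 165 (mod 377)
376 = 256 + 64 + 32 + 16 + 8 in binary powers of 2.
So 6^376 ≡ 165 · 139 · 107 · 152 · 81 ≡ 373 (mod 377).
Since 373 ≠ 1, base 6 is a Fermat witness: 377 is composite.

373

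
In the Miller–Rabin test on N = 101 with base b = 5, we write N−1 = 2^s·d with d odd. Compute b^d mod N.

101 − 1 = 100 = 2^2 · 25, so d = 25.
5^1 ≡ 5 (mod 101)
5^2 ≡ 5^2 = 25 ≡ 25 (mod 101)
5^4 ≡ 25^2 = 625 ≡ 19 (mod 101)
5^8 ≡ 19^2 = 361 ≡ 58 (mod 101)
5^16 ≡ 58^2 = 3364 ≡ 31 (mod 101)
25 = 16 + 8 + 1 in binary powers of 2.
So 5^25 ≡ 31 · 58 · 5 ≡ 1 (mod 101).
Since 5^d ≡ 1 (mod 101), base 5 does not prove 101 composite.

1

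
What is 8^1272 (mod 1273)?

8^1 ≡ 8 (mod 1273)
8^2 ≡ 8^2 = 64 ≡ 64 (mod 1273)
8^4 ≡ 64^2 = 4096 ≡ 277 (mod 1273)
8^8 ≡ 277^2 = 76729 ≡ 349 (mod 1273)
8^16 ≡ 349^2 = 121801 ≡ 866 (mod 1273)
8^32 ≡ 866^2 = 749956 ≡ 159 (mod 1273)
8^64 ≡ 159^2 = 25281 ≡ 1094 (mod 1273)
8^128 ≡ 1094^2 = 1196836 ≡ 216 (mod 1273)
8^256 ≡ 216^2 = 46656 ≡ 828 (mod 1273)
8^512 ≡ 828^2 = 685584 ≡ 710 (mod 1273)
8^1024 ≡ 710^2 = 504100 ≡ 1265 (mod 1273)
1272 = 1024 + 128 + 64 + 32 + 16 + 8 in binary powers of 2.
So 8^1272 ≡ 1265 · 216 · 1094 · 159 · 866 · 349 ≡ 685 (mod 1273).
Since 685 ≠ 1, base 8 is a Fermat witness: 1273 is composite.

685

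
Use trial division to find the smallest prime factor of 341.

341 is odd.
Digit sum 8, not divisible by 3.
Ends in 1: not divisible by 5.
7: 341 = 7·48 + 5
11: 341 = 11·31

11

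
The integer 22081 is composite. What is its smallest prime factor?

71

22081 is odd.
Digit sum 13, not divisible by 3.
Ends in 1: not divisible by 5.
7: 22081 = 7·3154 + 3
11: 22081 = 11·2007 + 4
13: 22081 = 13·1698 + 7
17: 22081 = 17·1298 + 15
19: 22081 = 19·1162 + 3
23: 22081 = 23·960 + 1
29: 22081 = 29·761 + 12
31: 22081 = 31·712 + 9
37: 22081 = 37·596 + 29
41: 22081 = 41·538 + 23
43: 22081 = 43·513 + 22
47: 22081 = 47·469 + 38
53: 22081 = 53·416 + 33
59: 22081 = 59·374 + 15
61: 22081 = 61·361 + 60
67: 22081 = 67·329 + 38
71: 22081 = 71·311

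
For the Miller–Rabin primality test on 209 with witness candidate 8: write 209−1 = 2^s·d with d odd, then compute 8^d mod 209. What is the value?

160

209 − 1 = 208 = 2^4 · 13, so d = 13.
8^1 ≡ 8 (mod 209)
8^2 ≡ 8^2 = 64 ≡ 64 (mod 209)
8^4 ≡ 64^2 = 4096 ≡ 125 (mod 209)
8^8 ≡ 125^2 = 15625 ≡ 159 (mod 209)
13 = 8 + 4 + 1 in binary powers of 2.
So 8^13 ≡ 159 · 125 · 8 ≡ 160 (mod 209).
Squaring chain: 160 → 102 → 163 → 26; never reaches −1, so base 8 is a Miller–Rabin witness that 209 is composite.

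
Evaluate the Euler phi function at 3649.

3520

Factor: 3649 = 41 · 89.
φ(3649) = (41−1) · (89−1) = 40 · 88 = 3520.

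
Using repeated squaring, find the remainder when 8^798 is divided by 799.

4

8^1 ≡ 8 (mod 799)
8^2 ≡ 8^2 = 64 ≡ 64 (mod 799)
8^4 ≡ 64^2 = 4096 ≡ 101 (mod 799)
8^8 ≡ 101^2 = 10201 ≡ 613 (mod 799)
8^16 ≡ 613^2 = 375769 ≡ 239 (mod 799)
8^32 ≡ 239^2 = 57121 ≡ 392 (mod 799)
8^64 ≡ 392^2 = 153664 ≡ 256 (mod 799)
8^128 ≡ 256^2 = 65536 ≡ 18 (mod 799)
8^256 ≡ 18^2 = 324 ≡ 324 (mod 799)
8^512 ≡ 324^2 = 104976 ≡ 307 (mod 799)
798 = 512 + 256 + 16 + 8 + 4 + 2 in binary powers of 2.
So 8^798 ≡ 307 · 324 · 239 · 613 · 101 · 64 ≡ 4 (mod 799).
Since 4 ≠ 1, base 8 is a Fermat witness: 799 is composite.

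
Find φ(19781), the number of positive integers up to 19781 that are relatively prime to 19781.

Factor: 19781 = 131 · 151.
φ(19781) = (131−1) · (151−1) = 130 · 150 = 19500.

19500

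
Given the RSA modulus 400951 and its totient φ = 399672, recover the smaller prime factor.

φ(n) = (p−1)(q−1) = n − (p+q) + 1, so p + q = 400951 − 399672 + 1 = 1280.
p and q are the roots of t² − 1280t + 400951 = 0.
Discriminant: 1280² − 4·400951 = 1638400 − 1603804 = 34596; √34596 = 186.
q = (1280 − 186)/2 = 547, p = (1280 + 186)/2 = 733.
Check: 547 · 733 = 400951.

547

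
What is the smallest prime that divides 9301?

9301 is odd.
Digit sum 13, not divisible by 3.
Ends in 1: not divisible by 5.
7: 9301 = 7·1328 + 5
11: 9301 = 11·845 + 6
13: 9301 = 13·715 + 6
17: 9301 = 17·547 + 2
19: 9301 = 19·489 + 10
23: 9301 = 23·404 + 9
29: 9301 = 29·320 + 21
31: 9301 = 31·300 + 1
37: 9301 = 37·251 + 14
41: 9301 = 41·226 + 35
43: 9301 = 43·216 + 13
47: 9301 = 47·197 + 42
53: 9301 = 53·175 + 26
59: 9301 = 59·157 + 38
61: 9301 = 61·152 + 29
67: 9301 = 67·138 + 55
71: 9301 = 71·131

71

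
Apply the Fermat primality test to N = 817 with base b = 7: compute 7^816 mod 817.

1

7^1 ≡ 7 (mod 817)
7^2 ≡ 7^2 = 49 ≡ 49 (mod 817)
7^4 ≡ 49^2 = 2401 ≡ 767 (mod 817)
7^8 ≡ 767^2 = 588289 ≡ 49 (mod 817)
7^16 ≡ 49^2 = 2401 ≡ 767 (mod 817)
7^32 ≡ 767^2 = 588289 ≡ 49 (mod 817)
7^64 ≡ 49^2 = 2401 ≡ 767 (mod 817)
7^128 ≡ 767^2 = 588289 ≡ 49 (mod 817)
7^256 ≡ 49^2 = 2401 ≡ 767 (mod 817)
7^512 ≡ 767^2 = 588289 ≡ 49 (mod 817)
816 = 512 + 256 + 32 + 16 in binary powers of 2.
So 7^816 ≡ 49 · 767 · 49 · 767 ≡ 1 (mod 817).
Since the result is 1, base 7 gives no evidence that 817 is composite.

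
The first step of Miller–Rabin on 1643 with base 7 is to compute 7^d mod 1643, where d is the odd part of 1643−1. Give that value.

1643 − 1 = 1642 = 2^1 · 821, so d = 821.
7^1 ≡ 7 (mod 1643)
7^2 ≡ 7^2 = 49 ≡ 49 (mod 1643)
7^4 ≡ 49^2 = 2401 ≡ 758 (mod 1643)
7^8 ≡ 758^2 = 574564 ≡ 1157 (mod 1643)
7^16 ≡ 1157^2 = 1338649 ≡ 1247 (mod 1643)
7^32 ≡ 1247^2 = 1555009 ≡ 731 (mod 1643)
7^64 ≡ 731^2 = 534361 ≡ 386 (mod 1643)
7^128 ≡ 386^2 = 148996 ≡ 1126 (mod 1643)
7^256 ≡ 1126^2 = 1267876 ≡ 1123 (mod 1643)
7^512 ≡ 1123^2 = 1261129 ≡ 948 (mod 1643)
821 = 512 + 256 + 32 + 16 + 4 + 1 in binary powers of 2.
So 7^821 ≡ 948 · 1123 · 731 · 1247 · 758 · 7 ≡ 640 (mod 1643).
Squaring chain: 640; never reaches −1, so base 7 is a Miller–Rabin witness that 1643 is composite.

640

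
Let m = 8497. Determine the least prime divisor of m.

29

8497 is odd.
Digit sum 28, not divisible by 3.
Ends in 7: not divisible by 5.
7: 8497 = 7·1213 + 6
11: 8497 = 11·772 + 5
13: 8497 = 13·653 + 8
17: 8497 = 17·499 + 14
19: 8497 = 19·447 + 4
23: 8497 = 23·369 + 10
29: 8497 = 29·293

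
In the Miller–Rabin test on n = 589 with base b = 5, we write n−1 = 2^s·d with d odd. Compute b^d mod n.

125

589 − 1 = 588 = 2^2 · 147, so d = 147.
5^1 ≡ 5 (mod 589)
5^2 ≡ 5^2 = 25 ≡ 25 (mod 589)
5^4 ≡ 25^2 = 625 ≡ 36 (mod 589)
5^8 ≡ 36^2 = 1296 ≡ 118 (mod 589)
5^16 ≡ 118^2 = 13924 ≡ 377 (mod 589)
5^32 ≡ 377^2 = 142129 ≡ 180 (mod 589)
5^64 ≡ 180^2 = 32400 ≡ 5 (mod 589)
5^128 ≡ 5^2 = 25 ≡ 25 (mod 589)
147 = 128 + 16 + 2 + 1 in binary powers of 2.
So 5^147 ≡ 25 · 377 · 25 · 5 ≡ 125 (mod 589).
Squaring chain: 125 → 311; never reaches −1, so base 5 is a Miller–Rabin witness that 589 is composite.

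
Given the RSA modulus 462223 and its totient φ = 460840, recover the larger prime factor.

φ(n) = (p−1)(q−1) = n − (p+q) + 1, so p + q = 462223 − 460840 + 1 = 1384.
p and q are the roots of t² − 1384t + 462223 = 0.
Discriminant: 1384² − 4·462223 = 1915456 − 1848892 = 66564; √66564 = 258.
q = (1384 − 258)/2 = 563, p = (1384 + 258)/2 = 821.
Check: 563 · 821 = 462223.

821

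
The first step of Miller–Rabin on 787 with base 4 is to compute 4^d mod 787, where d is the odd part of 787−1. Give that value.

1

787 − 1 = 786 = 2^1 · 393, so d = 393.
4^1 ≡ 4 (mod 787)
4^2 ≡ 4^2 = 16 ≡ 16 (mod 787)
4^4 ≡ 16^2 = 256 ≡ 256 (mod 787)
4^8 ≡ 256^2 = 65536 ≡ 215 (mod 787)
4^16 ≡ 215^2 = 46225 ≡ 579 (mod 787)
4^32 ≡ 579^2 = 335241 ≡ 766 (mod 787)
4^64 ≡ 766^2 = 586756 ≡ 441 (mod 787)
4^128 ≡ 441^2 = 194481 ≡ 92 (mod 787)
4^256 ≡ 92^2 = 8464 ≡ 594 (mod 787)
393 = 256 + 128 + 8 + 1 in binary powers of 2.
So 4^393 ≡ 594 · 92 · 215 · 4 ≡ 1 (mod 787).
Since 4^d ≡ 1 (mod 787), base 4 does not prove 787 composite.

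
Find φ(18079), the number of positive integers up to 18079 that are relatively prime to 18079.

Factor: 18079 = 101 · 179.
φ(18079) = (101−1) · (179−1) = 100 · 178 = 17800.

17800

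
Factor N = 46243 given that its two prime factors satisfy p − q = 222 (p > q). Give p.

353

Since p = q + 222, we have 46243 = q(q + 222), so q² + 222q − 46243 = 0.
Discriminant: 222² + 4·46243 = 49284 + 184972 = 234256; √234256 = 484.
q = (−222 + 484)/2 = 131, and p = q + 222 = 353.
Check: 131 · 353 = 46243.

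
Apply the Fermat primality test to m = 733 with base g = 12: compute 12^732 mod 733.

1

12^1 ≡ 12 (mod 733)
12^2 ≡ 12^2 = 144 ≡ 144 (mod 733)
12^4 ≡ 144^2 = 20736 ≡ 212 (mod 733)
12^8 ≡ 212^2 = 44944 ≡ 231 (mod 733)
12^16 ≡ 231^2 = 53361 ≡ 585 (mod 733)
12^32 ≡ 585^2 = 342225 ≡ 647 (mod 733)
12^64 ≡ 647^2 = 418609 ≡ 66 (mod 733)
12^128 ≡ 66^2 = 4356 ≡ 691 (mod 733)
12^256 ≡ 691^2 = 477481 ≡ 298 (mod 733)
12^512 ≡ 298^2 = 88804 ≡ 111 (mod 733)
732 = 512 + 128 + 64 + 16 + 8 + 4 in binary powers of 2.
So 12^732 ≡ 111 · 691 · 66 · 585 · 231 · 212 ≡ 1 (mod 733).
Since the result is 1, base 12 gives no evidence that 733 is composite.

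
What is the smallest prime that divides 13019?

13019 is odd.
Digit sum 14, not divisible by 3.
Ends in 9: not divisible by 5.
7: 13019 = 7·1859 + 6
11: 13019 = 11·1183 + 6
13: 13019 = 13·1001 + 6
17: 13019 = 17·765 + 14
19: 13019 = 19·685 + 4
23: 13019 = 23·566 + 1
29: 13019 = 29·448 + 27
31: 13019 = 31·419 + 30
37: 13019 = 37·351 + 32
41: 13019 = 41·317 + 22
43: 13019 = 43·302 + 33
47: 13019 = 47·277

47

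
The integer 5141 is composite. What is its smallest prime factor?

53

5141 is odd.
Digit sum 11, not divisible by 3.
Ends in 1: not divisible by 5.
7: 5141 = 7·734 + 3
11: 5141 = 11·467 + 4
13: 5141 = 13·395 + 6
17: 5141 = 17·302 + 7
19: 5141 = 19·270 + 11
23: 5141 = 23·223 + 12
29: 5141 = 29·177 + 8
31: 5141 = 31·165 + 26
37: 5141 = 37·138 + 35
41: 5141 = 41·125 + 16
43: 5141 = 43·119 + 24
47: 5141 = 47·109 + 18
53: 5141 = 53·97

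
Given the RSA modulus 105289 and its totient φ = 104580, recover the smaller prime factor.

211

φ(n) = (p−1)(q−1) = n − (p+q) + 1, so p + q = 105289 − 104580 + 1 = 710.
p and q are the roots of t² − 710t + 105289 = 0.
Discriminant: 710² − 4·105289 = 504100 − 421156 = 82944; √82944 = 288.
q = (710 − 288)/2 = 211, p = (710 + 288)/2 = 499.
Check: 211 · 499 = 105289.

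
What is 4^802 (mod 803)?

588

4^1 ≡ 4 (mod 803)
4^2 ≡ 4^2 = 16 ≡ 16 (mod 803)
4^4 ≡ 16^2 = 256 ≡ 256 (mod 803)
4^8 ≡ 256^2 = 65536 ≡ 493 (mod 803)
4^16 ≡ 493^2 = 243049 ≡ 543 (mod 803)
4^32 ≡ 543^2 = 294849 ≡ 148 (mod 803)
4^64 ≡ 148^2 = 21904 ≡ 223 (mod 803)
4^128 ≡ 223^2 = 49729 ≡ 746 (mod 803)
4^256 ≡ 746^2 = 556516 ≡ 37 (mod 803)
4^512 ≡ 37^2 = 1369 ≡ 566 (mod 803)
802 = 512 + 256 + 32 + 2 in binary powers of 2.
So 4^802 ≡ 566 · 37 · 148 · 16 ≡ 588 (mod 803).
Since 588 ≠ 1, base 4 is a Fermat witness: 803 is composite.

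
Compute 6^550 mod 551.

310

6^1 ≡ 6 (mod 551)
6^2 ≡ 6^2 = 36 ≡ 36 (mod 551)
6^4 ≡ 36^2 = 1296 ≡ 194 (mod 551)
6^8 ≡ 194^2 = 37636 ≡ 168 (mod 551)
6^16 ≡ 168^2 = 28224 ≡ 123 (mod 551)
6^32 ≡ 123^2 = 15129 ≡ 252 (mod 551)
6^64 ≡ 252^2 = 63504 ≡ 139 (mod 551)
6^128 ≡ 139^2 = 19321 ≡ 36 (mod 551)
6^256 ≡ 36^2 = 1296 ≡ 194 (mod 551)
6^512 ≡ 194^2 = 37636 ≡ 168 (mod 551)
550 = 512 + 32 + 4 + 2 in binary powers of 2.
So 6^550 ≡ 168 · 252 · 194 · 36 ≡ 310 (mod 551).
Since 310 ≠ 1, base 6 is a Fermat witness: 551 is composite.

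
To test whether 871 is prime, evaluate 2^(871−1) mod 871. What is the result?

545

2^1 ≡ 2 (mod 871)
2^2 ≡ 2^2 = 4 ≡ 4 (mod 871)
2^4 ≡ 4^2 = 16 ≡ 16 (mod 871)
2^8 ≡ 16^2 = 256 ≡ 256 (mod 871)
2^16 ≡ 256^2 = 65536 ≡ 211 (mod 871)
2^32 ≡ 211^2 = 44521 ≡ 100 (mod 871)
2^64 ≡ 100^2 = 10000 ≡ 419 (mod 871)
2^128 ≡ 419^2 = 175561 ≡ 490 (mod 871)
2^256 ≡ 490^2 = 240100 ≡ 575 (mod 871)
2^512 ≡ 575^2 = 330625 ≡ 516 (mod 871)
870 = 512 + 256 + 64 + 32 + 4 + 2 in binary powers of 2.
So 2^870 ≡ 516 · 575 · 419 · 100 · 16 · 4 ≡ 545 (mod 871).
Since 545 ≠ 1, base 2 is a Fermat witness: 871 is composite.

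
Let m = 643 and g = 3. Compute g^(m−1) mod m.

1

3^1 ≡ 3 (mod 643)
3^2 ≡ 3^2 = 9 ≡ 9 (mod 643)
3^4 ≡ 9^2 = 81 ≡ 81 (mod 643)
3^8 ≡ 81^2 = 6561 ≡ 131 (mod 643)
3^16 ≡ 131^2 = 17161 ≡ 443 (mod 643)
3^32 ≡ 443^2 = 196249 ≡ 134 (mod 643)
3^64 ≡ 134^2 = 17956 ≡ 595 (mod 643)
3^128 ≡ 595^2 = 354025 ≡ 375 (mod 643)
3^256 ≡ 375^2 = 140625 ≡ 451 (mod 643)
3^512 ≡ 451^2 = 203401 ≡ 213 (mod 643)
642 = 512 + 128 + 2 in binary powers of 2.
So 3^642 ≡ 213 · 375 · 9 ≡ 1 (mod 643).
Since the result is 1, base 3 gives no evidence that 643 is composite.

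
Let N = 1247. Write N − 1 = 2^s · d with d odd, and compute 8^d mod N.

945

1247 − 1 = 1246 = 2^1 · 623, so d = 623.
8^1 ≡ 8 (mod 1247)
8^2 ≡ 8^2 = 64 ≡ 64 (mod 1247)
8^4 ≡ 64^2 = 4096 ≡ 355 (mod 1247)
8^8 ≡ 355^2 = 126025 ≡ 78 (mod 1247)
8^16 ≡ 78^2 = 6084 ≡ 1096 (mod 1247)
8^32 ≡ 1096^2 = 1201216 ≡ 355 (mod 1247)
8^64 ≡ 355^2 = 126025 ≡ 78 (mod 1247)
8^128 ≡ 78^2 = 6084 ≡ 1096 (mod 1247)
8^256 ≡ 1096^2 = 1201216 ≡ 355 (mod 1247)
8^512 ≡ 355^2 = 126025 ≡ 78 (mod 1247)
623 = 512 + 64 + 32 + 8 + 4 + 2 + 1 in binary powers of 2.
So 8^623 ≡ 78 · 78 · 355 · 78 · 355 · 64 · 8 ≡ 945 (mod 1247).
Squaring chain: 945; never reaches −1, so base 8 is a Miller–Rabin witness that 1247 is composite.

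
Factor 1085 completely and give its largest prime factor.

31

1085 = 5 · 217
217 = 7 · 31
31 is prime.
So 1085 = 5 · 7 · 31; the largest prime factor is 31.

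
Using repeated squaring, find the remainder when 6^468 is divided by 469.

225

6^1 ≡ 6 (mod 469)
6^2 ≡ 6^2 = 36 ≡ 36 (mod 469)
6^4 ≡ 36^2 = 1296 ≡ 358 (mod 469)
6^8 ≡ 358^2 = 128164 ≡ 127 (mod 469)
6^16 ≡ 127^2 = 16129 ≡ 183 (mod 469)
6^32 ≡ 183^2 = 33489 ≡ 190 (mod 469)
6^64 ≡ 190^2 = 36100 ≡ 456 (mod 469)
6^128 ≡ 456^2 = 207936 ≡ 169 (mod 469)
6^256 ≡ 169^2 = 28561 ≡ 421 (mod 469)
468 = 256 + 128 + 64 + 16 + 4 in binary powers of 2.
So 6^468 ≡ 421 · 169 · 456 · 183 · 358 ≡ 225 (mod 469).
Since 225 ≠ 1, base 6 is a Fermat witness: 469 is composite.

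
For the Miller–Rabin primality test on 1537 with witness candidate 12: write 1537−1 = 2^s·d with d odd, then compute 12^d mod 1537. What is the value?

1537 − 1 = 1536 = 2^9 · 3, so d = 3.
12^1 ≡ 12 (mod 1537)
12^2 ≡ 12^2 = 144 ≡ 144 (mod 1537)
3 = 2 + 1 in binary powers of 2.
So 12^3 ≡ 144 · 12 ≡ 191 (mod 1537).
Squaring chain: 191 → 1130 → 1190 → 523 → 1480 → 175 → 1422 → 929 → 784; never reaches −1, so base 12 is a Miller–Rabin witness that 1537 is composite.

191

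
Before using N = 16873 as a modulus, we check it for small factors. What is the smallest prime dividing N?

16873 is odd.
Digit sum 25, not divisible by 3.
Ends in 3: not divisible by 5.
7: 16873 = 7·2410 + 3
11: 16873 = 11·1533 + 10
13: 16873 = 13·1297 + 12
17: 16873 = 17·992 + 9
19: 16873 = 19·888 + 1
23: 16873 = 23·733 + 14
29: 16873 = 29·581 + 24
31: 16873 = 31·544 + 9
37: 16873 = 37·456 + 1
41: 16873 = 41·411 + 22
43: 16873 = 43·392 + 17
47: 16873 = 47·359

47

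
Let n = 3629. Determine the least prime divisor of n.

19

3629 is odd.
Digit sum 20, not divisible by 3.
Ends in 9: not divisible by 5.
7: 3629 = 7·518 + 3
11: 3629 = 11·329 + 10
13: 3629 = 13·279 + 2
17: 3629 = 17·213 + 8
19: 3629 = 19·191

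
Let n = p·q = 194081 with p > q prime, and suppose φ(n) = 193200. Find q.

421

φ(n) = (p−1)(q−1) = n − (p+q) + 1, so p + q = 194081 − 193200 + 1 = 882.
p and q are the roots of t² − 882t + 194081 = 0.
Discriminant: 882² − 4·194081 = 777924 − 776324 = 1600; √1600 = 40.
q = (882 − 40)/2 = 421, p = (882 + 40)/2 = 461.
Check: 421 · 461 = 194081.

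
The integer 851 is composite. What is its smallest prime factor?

23

851 is odd.
Digit sum 14, not divisible by 3.
Ends in 1: not divisible by 5.
7: 851 = 7·121 + 4
11: 851 = 11·77 + 4
13: 851 = 13·65 + 6
17: 851 = 17·50 + 1
19: 851 = 19·44 + 15
23: 851 = 23·37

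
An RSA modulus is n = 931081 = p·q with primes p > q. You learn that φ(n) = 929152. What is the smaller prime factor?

φ(n) = (p−1)(q−1) = n − (p+q) + 1, so p + q = 931081 − 929152 + 1 = 1930.
p and q are the roots of t² − 1930t + 931081 = 0.
Discriminant: 1930² − 4·931081 = 3724900 − 3724324 = 576; √576 = 24.
q = (1930 − 24)/2 = 953, p = (1930 + 24)/2 = 977.
Check: 953 · 977 = 931081.

953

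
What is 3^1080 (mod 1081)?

3^1 ≡ 3 (mod 1081)
3^2 ≡ 3^2 = 9 ≡ 9 (mod 1081)
3^4 ≡ 9^2 = 81 ≡ 81 (mod 1081)
3^8 ≡ 81^2 = 6561 ≡ 75 (mod 1081)
3^16 ≡ 75^2 = 5625 ≡ 220 (mod 1081)
3^32 ≡ 220^2 = 48400 ≡ 836 (mod 1081)
3^64 ≡ 836^2 = 698896 ≡ 570 (mod 1081)
3^128 ≡ 570^2 = 324900 ≡ 600 (mod 1081)
3^256 ≡ 600^2 = 360000 ≡ 27 (mod 1081)
3^512 ≡ 27^2 = 729 ≡ 729 (mod 1081)
3^1024 ≡ 729^2 = 531441 ≡ 670 (mod 1081)
1080 = 1024 + 32 + 16 + 8 in binary powers of 2.
So 3^1080 ≡ 670 · 836 · 220 · 75 ≡ 768 (mod 1081).
Since 768 ≠ 1, base 3 is a Fermat witness: 1081 is composite.

768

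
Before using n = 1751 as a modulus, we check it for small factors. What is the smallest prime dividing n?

1751 is odd.
Digit sum 14, not divisible by 3.
Ends in 1: not divisible by 5.
7: 1751 = 7·250 + 1
11: 1751 = 11·159 + 2
13: 1751 = 13·134 + 9
17: 1751 = 17·103

17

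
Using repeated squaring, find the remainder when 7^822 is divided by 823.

1

7^1 ≡ 7 (mod 823)
7^2 ≡ 7^2 = 49 ≡ 49 (mod 823)
7^4 ≡ 49^2 = 2401 ≡ 755 (mod 823)
7^8 ≡ 755^2 = 570025 ≡ 509 (mod 823)
7^16 ≡ 509^2 = 259081 ≡ 659 (mod 823)
7^32 ≡ 659^2 = 434281 ≡ 560 (mod 823)
7^64 ≡ 560^2 = 313600 ≡ 37 (mod 823)
7^128 ≡ 37^2 = 1369 ≡ 546 (mod 823)
7^256 ≡ 546^2 = 298116 ≡ 190 (mod 823)
7^512 ≡ 190^2 = 36100 ≡ 711 (mod 823)
822 = 512 + 256 + 32 + 16 + 4 + 2 in binary powers of 2.
So 7^822 ≡ 711 · 190 · 560 · 659 · 755 · 49 ≡ 1 (mod 823).
Since the result is 1, base 7 gives no evidence that 823 is composite.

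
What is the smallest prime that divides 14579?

14579 is odd.
Digit sum 26, not divisible by 3.
Ends in 9: not divisible by 5.
7: 14579 = 7·2082 + 5
11: 14579 = 11·1325 + 4
13: 14579 = 13·1121 + 6
17: 14579 = 17·857 + 10
19: 14579 = 19·767 + 6
23: 14579 = 23·633 + 20
29: 14579 = 29·502 + 21
31: 14579 = 31·470 + 9
37: 14579 = 37·394 + 1
41: 14579 = 41·355 + 24
43: 14579 = 43·339 + 2
47: 14579 = 47·310 + 9
53: 14579 = 53·275 + 4
59: 14579 = 59·247 + 6
61: 14579 = 61·239

61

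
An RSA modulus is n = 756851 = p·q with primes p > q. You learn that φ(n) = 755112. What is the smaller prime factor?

φ(n) = (p−1)(q−1) = n − (p+q) + 1, so p + q = 756851 − 755112 + 1 = 1740.
p and q are the roots of t² − 1740t + 756851 = 0.
Discriminant: 1740² − 4·756851 = 3027600 − 3027404 = 196; √196 = 14.
q = (1740 − 14)/2 = 863, p = (1740 + 14)/2 = 877.
Check: 863 · 877 = 756851.

863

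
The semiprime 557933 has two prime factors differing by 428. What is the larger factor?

991

Since p = q + 428, we have 557933 = q(q + 428), so q² + 428q − 557933 = 0.
Discriminant: 428² + 4·557933 = 183184 + 2231732 = 2414916; √2414916 = 1554.
q = (−428 + 1554)/2 = 563, and p = q + 428 = 991.
Check: 563 · 991 = 557933.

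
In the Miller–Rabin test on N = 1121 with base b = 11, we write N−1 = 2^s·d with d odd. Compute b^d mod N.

1121 − 1 = 1120 = 2^5 · 35, so d = 35.
11^1 ≡ 11 (mod 1121)
11^2 ≡ 11^2 = 121 ≡ 121 (mod 1121)
11^4 ≡ 121^2 = 14641 ≡ 68 (mod 1121)
11^8 ≡ 68^2 = 4624 ≡ 140 (mod 1121)
11^16 ≡ 140^2 = 19600 ≡ 543 (mod 1121)
11^32 ≡ 543^2 = 294849 ≡ 26 (mod 1121)
35 = 32 + 2 + 1 in binary powers of 2.
So 11^35 ≡ 26 · 121 · 11 ≡ 976 (mod 1121).
Squaring chain: 976 → 847 → 1090 → 961 → 938; never reaches −1, so base 11 is a Miller–Rabin witness that 1121 is composite.

976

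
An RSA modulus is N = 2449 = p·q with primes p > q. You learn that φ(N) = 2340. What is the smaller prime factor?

φ(n) = (p−1)(q−1) = n − (p+q) + 1, so p + q = 2449 − 2340 + 1 = 110.
p and q are the roots of t² − 110t + 2449 = 0.
Discriminant: 110² − 4·2449 = 12100 − 9796 = 2304; √2304 = 48.
q = (110 − 48)/2 = 31, p = (110 + 48)/2 = 79.
Check: 31 · 79 = 2449.

31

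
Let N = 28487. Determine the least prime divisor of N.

28487 is odd.
Digit sum 29, not divisible by 3.
Ends in 7: not divisible by 5.
7: 28487 = 7·4069 + 4
11: 28487 = 11·2589 + 8
13: 28487 = 13·2191 + 4
17: 28487 = 17·1675 + 12
19: 28487 = 19·1499 + 6
23: 28487 = 23·1238 + 13
29: 28487 = 29·982 + 9
31: 28487 = 31·918 + 29
37: 28487 = 37·769 + 34
41: 28487 = 41·694 + 33
43: 28487 = 43·662 + 21
47: 28487 = 47·606 + 5
53: 28487 = 53·537 + 26
59: 28487 = 59·482 + 49
61: 28487 = 61·467

61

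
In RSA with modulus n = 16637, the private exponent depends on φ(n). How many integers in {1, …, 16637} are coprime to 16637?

16380

Factor: 16637 = 127 · 131.
φ(16637) = (127−1) · (131−1) = 126 · 130 = 16380.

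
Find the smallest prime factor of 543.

543 is odd.
Digit sum 12, divisible by 3.

3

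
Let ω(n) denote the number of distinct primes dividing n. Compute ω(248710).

6

248710 = 2 · 124355
124355 = 5 · 24871
24871 = 7 · 3553
3553 = 11 · 323
323 = 17 · 19
248710 = 2 · 5 · 7 · 11 · 17 · 19, which has 6 distinct prime factors.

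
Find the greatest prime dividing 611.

611 = 13 · 47
47 is prime.
So 611 = 13 · 47; the largest prime factor is 47.

47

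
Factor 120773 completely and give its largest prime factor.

89

120773 = 23 · 5251
5251 = 59 · 89
89 is prime.
So 120773 = 23 · 59 · 89; the largest prime factor is 89.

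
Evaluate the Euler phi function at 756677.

715792

Factor: 756677 = 23 · 167 · 197.
φ(756677) = (23−1) · (167−1) · (197−1) = 22 · 166 · 196 = 715792.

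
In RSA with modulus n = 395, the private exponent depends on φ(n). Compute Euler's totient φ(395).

312

Factor: 395 = 5 · 79.
φ(395) = (5−1) · (79−1) = 4 · 78 = 312.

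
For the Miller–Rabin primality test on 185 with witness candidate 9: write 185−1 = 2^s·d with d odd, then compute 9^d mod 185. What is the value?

34

185 − 1 = 184 = 2^3 · 23, so d = 23.
9^1 ≡ 9 (mod 185)
9^2 ≡ 9^2 = 81 ≡ 81 (mod 185)
9^4 ≡ 81^2 = 6561 ≡ 86 (mod 185)
9^8 ≡ 86^2 = 7396 ≡ 181 (mod 185)
9^16 ≡ 181^2 = 32761 ≡ 16 (mod 185)
23 = 16 + 4 + 2 + 1 in binary powers of 2.
So 9^23 ≡ 16 · 86 · 81 · 9 ≡ 34 (mod 185).
Squaring chain: 34 → 46 → 81; never reaches −1, so base 9 is a Miller–Rabin witness that 185 is composite.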